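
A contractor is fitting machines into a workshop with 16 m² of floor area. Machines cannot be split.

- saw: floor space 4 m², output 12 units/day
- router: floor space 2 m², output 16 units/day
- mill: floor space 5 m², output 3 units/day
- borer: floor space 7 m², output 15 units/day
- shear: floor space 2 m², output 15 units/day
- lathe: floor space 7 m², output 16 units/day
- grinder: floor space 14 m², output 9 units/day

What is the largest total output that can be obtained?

59

Treat it as a binary knapsack problem.
saw + router + shear + lathe: floor space 4 + 2 + 2 + 7 = 15 ≤ 16, output 12 + 16 + 15 + 16 = 59.
router + mill + shear + lathe: floor space 2 + 5 + 2 + 7 = 16 ≤ 16, output 16 + 3 + 15 + 16 = 50.
saw + router + borer + shear: floor space 4 + 2 + 7 + 2 = 15 ≤ 16, output 12 + 16 + 15 + 15 = 58.
Best is saw, router, shear, and lathe with total output 59.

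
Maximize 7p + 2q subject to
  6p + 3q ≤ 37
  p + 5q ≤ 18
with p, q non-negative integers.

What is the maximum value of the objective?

(p,q)=(6,0): 6·6+3·0=36≤37, 1·6+5·0=6≤18, objective 42.
(p,q)=(5,1): 6·5+3·1=33≤37, 1·5+5·1=10≤18, objective 37.
(p,q)=(5,0): 6·5+3·0=30≤37, 1·5+5·0=5≤18, objective 35.
Maximum is 42 at (p,q)=(6,0).

42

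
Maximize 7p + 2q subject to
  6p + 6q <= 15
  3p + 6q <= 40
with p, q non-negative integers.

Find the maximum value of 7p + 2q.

14

(p,q)=(2,0) is feasible, giving 14.
(p,q)=(1,1) is feasible, giving 9.
(p,q)=(1,0) is feasible, giving 7.
No feasible integer point exceeds 14.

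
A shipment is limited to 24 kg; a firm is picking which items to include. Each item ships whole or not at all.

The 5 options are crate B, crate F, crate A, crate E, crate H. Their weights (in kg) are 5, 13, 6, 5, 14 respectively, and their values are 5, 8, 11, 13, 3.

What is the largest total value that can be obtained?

This is an integer program with binary decision variables.
crate B + crate F + crate E: weight 5 + 13 + 5 = 23 ≤ 24, value 5 + 8 + 13 = 26.
crate F + crate A + crate E: weight 13 + 6 + 5 = 24 ≤ 24, value 8 + 11 + 13 = 32.
crate B + crate A + crate E: weight 5 + 6 + 5 = 16 ≤ 24, value 5 + 11 + 13 = 29.
Best is crate F, crate A, and crate E with total value 32.

32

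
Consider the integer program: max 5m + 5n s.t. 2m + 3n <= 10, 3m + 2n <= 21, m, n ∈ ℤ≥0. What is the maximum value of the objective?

(m,n)=(5,0) is feasible, giving 25.
(m,n)=(4,0) is feasible, giving 20.
No feasible integer point exceeds 25.

25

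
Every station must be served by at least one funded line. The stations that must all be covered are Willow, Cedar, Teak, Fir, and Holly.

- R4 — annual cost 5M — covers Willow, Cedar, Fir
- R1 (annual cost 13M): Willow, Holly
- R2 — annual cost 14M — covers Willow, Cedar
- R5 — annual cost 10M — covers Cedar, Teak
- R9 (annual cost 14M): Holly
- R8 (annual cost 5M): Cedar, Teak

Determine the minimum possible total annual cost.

23

Choose R4, R1, and R8: together they cover Willow, Cedar, Teak, Fir, Holly — every station.
Total annual cost: 5 + 13 + 5 = 23.
No cover costs less than 23.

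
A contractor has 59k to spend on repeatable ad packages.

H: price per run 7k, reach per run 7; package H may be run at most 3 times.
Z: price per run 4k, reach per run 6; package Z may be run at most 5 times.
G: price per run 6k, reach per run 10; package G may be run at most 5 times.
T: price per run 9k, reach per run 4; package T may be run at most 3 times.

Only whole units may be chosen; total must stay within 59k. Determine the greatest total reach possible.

87

G has the best ratio (10/6); taking only G gives at most 5×10 = 50 (stopped by the supply cap of 5).
Mixing does better — 1×H, 5×Z, and 5×G: price 57 ≤ 59, reach 1·7 + 5·6 + 5·10 = 87.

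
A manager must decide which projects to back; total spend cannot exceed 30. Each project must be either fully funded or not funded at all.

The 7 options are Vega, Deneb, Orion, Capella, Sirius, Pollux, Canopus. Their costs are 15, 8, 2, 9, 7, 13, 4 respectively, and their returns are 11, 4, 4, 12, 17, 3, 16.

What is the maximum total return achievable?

This is a 0-1 knapsack instance.
Orion + Capella + Sirius + Canopus: cost 2 + 9 + 7 + 4 = 22 ≤ 30, return 4 + 12 + 17 + 16 = 49.
Deneb + Capella + Sirius + Canopus: cost 8 + 9 + 7 + 4 = 28 ≤ 30, return 4 + 12 + 17 + 16 = 49.
Deneb + Orion + Capella + Sirius + Canopus: cost 8 + 2 + 9 + 7 + 4 = 30 ≤ 30, return 4 + 4 + 12 + 17 + 16 = 53.
Best is Deneb, Orion, Capella, Sirius, and Canopus with total return 53.

53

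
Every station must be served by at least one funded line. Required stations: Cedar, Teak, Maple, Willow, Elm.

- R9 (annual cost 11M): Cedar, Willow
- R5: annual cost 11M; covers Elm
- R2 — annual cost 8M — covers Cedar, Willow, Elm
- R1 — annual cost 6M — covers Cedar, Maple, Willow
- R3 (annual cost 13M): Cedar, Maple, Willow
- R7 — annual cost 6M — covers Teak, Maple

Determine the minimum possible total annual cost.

14

This is an integer covering problem.
The greedy cost-per-new-station heuristic would pick R1, R7, and R2 for 20, but a cheaper cover exists.
Choose R2 and R7: together they cover Cedar, Teak, Maple, Willow, Elm — every station.
Total annual cost: 8 + 6 = 14.
No cover costs less than 14.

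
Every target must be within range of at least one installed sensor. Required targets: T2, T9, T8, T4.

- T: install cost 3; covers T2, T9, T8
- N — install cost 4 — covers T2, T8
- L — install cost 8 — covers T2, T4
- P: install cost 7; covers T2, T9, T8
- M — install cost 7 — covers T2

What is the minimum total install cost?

This is an integer covering problem.
Choose T and L: together they cover T2, T9, T8, T4 — every target.
Total install cost: 3 + 8 = 11.

11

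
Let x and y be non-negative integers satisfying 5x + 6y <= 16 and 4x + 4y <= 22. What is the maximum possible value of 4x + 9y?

18

The continuous relaxation peaks at (0, 2.67) with value 24.00; rounding to a feasible lattice point costs some objective.
(x,y)=(0,2): 5·0+6·2=12≤16, 4·0+4·2=8≤22, objective 18.
(x,y)=(1,1): 5·1+6·1=11≤16, 4·1+4·1=8≤22, objective 13.
(x,y)=(0,1): 5·0+6·1=6≤16, 4·0+4·1=4≤22, objective 9.
The best lattice point is (0,2), giving 18.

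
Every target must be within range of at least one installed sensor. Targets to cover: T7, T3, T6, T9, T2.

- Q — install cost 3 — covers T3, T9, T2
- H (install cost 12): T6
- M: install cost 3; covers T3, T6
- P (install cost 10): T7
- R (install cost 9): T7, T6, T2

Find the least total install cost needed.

Choose Q and R: together they cover T7, T3, T6, T9, T2 — every target.
Total install cost: 3 + 9 = 12.

12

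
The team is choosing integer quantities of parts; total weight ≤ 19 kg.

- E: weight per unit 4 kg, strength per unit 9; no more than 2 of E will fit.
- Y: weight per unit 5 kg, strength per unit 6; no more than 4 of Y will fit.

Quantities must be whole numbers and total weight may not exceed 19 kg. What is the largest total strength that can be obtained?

30

Take 2×E and 2×Y: weight 18 ≤ 19, strength 2·9 + 2·6 = 30.
E has the best ratio (9/4) and is taken to its limit of 2; remaining capacity is filled optimally with the others.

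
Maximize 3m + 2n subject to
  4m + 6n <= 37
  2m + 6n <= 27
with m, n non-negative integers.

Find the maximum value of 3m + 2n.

(m,n)=(9,0): 4·9+6·0=36≤37, 2·9+6·0=18≤27, objective 27.
(m,n)=(8,0): 4·8+6·0=32≤37, 2·8+6·0=16≤27, objective 24.
Maximum is 27 at (m,n)=(9,0).

27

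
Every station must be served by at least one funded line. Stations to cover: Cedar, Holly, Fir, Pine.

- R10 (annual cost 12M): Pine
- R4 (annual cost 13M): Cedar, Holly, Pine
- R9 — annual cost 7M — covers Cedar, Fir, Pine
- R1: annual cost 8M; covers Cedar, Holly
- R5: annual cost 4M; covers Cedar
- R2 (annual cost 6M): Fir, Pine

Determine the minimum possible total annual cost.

14

Choose R1 and R2: together they cover Cedar, Holly, Fir, Pine — every station.
Total annual cost: 8 + 6 = 14.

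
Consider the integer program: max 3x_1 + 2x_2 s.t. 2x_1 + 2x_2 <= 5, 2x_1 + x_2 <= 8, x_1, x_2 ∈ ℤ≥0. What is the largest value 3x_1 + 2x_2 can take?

The continuous relaxation peaks at (2.5, 0) with value 7.50; rounding to a feasible lattice point costs some objective.
(x_1,x_2)=(2,0): 2·2+2·0=4≤5, 2·2+1·0=4≤8, objective 6.
(x_1,x_2)=(1,1): 2·1+2·1=4≤5, 2·1+1·1=3≤8, objective 5.
Maximum is 6 at (x_1,x_2)=(2,0).

6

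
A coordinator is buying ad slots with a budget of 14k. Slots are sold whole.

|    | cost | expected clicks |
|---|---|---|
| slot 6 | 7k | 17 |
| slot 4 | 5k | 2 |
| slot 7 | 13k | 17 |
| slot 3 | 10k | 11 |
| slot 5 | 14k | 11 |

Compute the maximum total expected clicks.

19

slot 6: cost 7 ≤ 14, expected clicks 17.
slot 7: cost 13 ≤ 14, expected clicks 17.
slot 6 + slot 4: cost 7 + 5 = 12 ≤ 14, expected clicks 17 + 2 = 19.
Best is slot 6 and slot 4 with total expected clicks 19.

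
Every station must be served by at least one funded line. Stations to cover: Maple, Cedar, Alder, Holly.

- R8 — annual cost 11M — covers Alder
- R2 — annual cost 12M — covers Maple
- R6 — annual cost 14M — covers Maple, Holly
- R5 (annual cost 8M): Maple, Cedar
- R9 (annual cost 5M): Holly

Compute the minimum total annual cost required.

This is an integer covering problem.
Choose R8, R5, and R9: together they cover Maple, Cedar, Alder, Holly — every station.
Total annual cost: 11 + 8 + 5 = 24.
No cover costs less than 24.

24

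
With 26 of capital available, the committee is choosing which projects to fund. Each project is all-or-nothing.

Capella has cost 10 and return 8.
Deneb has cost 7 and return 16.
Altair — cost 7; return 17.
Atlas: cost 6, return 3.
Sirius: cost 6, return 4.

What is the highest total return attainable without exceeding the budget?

41

Deneb + Altair + Sirius: cost 7 + 7 + 6 = 20 ≤ 26, return 16 + 17 + 4 = 37.
Deneb + Altair + Atlas + Sirius: cost 7 + 7 + 6 + 6 = 26 ≤ 26, return 16 + 17 + 3 + 4 = 40.
Capella + Deneb + Altair: cost 10 + 7 + 7 = 24 ≤ 26, return 8 + 16 + 17 = 41.
Best is Capella, Deneb, and Altair with total return 41.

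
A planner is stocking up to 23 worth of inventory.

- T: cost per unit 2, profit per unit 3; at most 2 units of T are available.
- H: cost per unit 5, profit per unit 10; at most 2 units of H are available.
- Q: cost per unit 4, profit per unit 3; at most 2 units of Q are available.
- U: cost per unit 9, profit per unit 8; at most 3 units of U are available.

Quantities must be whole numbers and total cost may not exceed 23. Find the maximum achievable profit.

H has the best ratio (10/5); taking only H gives at most 2×10 = 20 (stopped by the supply cap of 2).
Mixing does better — 2×T, 2×H, and 1×U: cost 23 ≤ 23, profit 2·3 + 2·10 + 1·8 = 34.

34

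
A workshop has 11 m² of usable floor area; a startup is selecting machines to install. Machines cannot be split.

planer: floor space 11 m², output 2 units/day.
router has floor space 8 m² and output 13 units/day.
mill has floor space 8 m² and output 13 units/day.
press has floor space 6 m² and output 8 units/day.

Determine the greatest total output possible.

13

Allowing fractional choices, the relaxed optimum would be about 17.9, but machines are indivisible.
router: floor space 8 ≤ 11, output 13.
mill: floor space 8 ≤ 11, output 13.
press: floor space 6 ≤ 11, output 8.
The maximum output is 13; one optimal choice is router.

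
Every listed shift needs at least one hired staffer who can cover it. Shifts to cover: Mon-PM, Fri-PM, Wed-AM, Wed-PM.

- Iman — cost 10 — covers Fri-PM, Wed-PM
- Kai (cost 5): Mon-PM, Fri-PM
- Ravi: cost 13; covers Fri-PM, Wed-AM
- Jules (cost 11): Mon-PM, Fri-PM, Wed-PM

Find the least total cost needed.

24

This is an integer covering problem.
The greedy cost-per-new-shift heuristic would pick Kai, Iman, and Ravi for 28, but a cheaper cover exists.
Choose Ravi and Jules: together they cover Mon-PM, Fri-PM, Wed-AM, Wed-PM — every shift.
Total cost: 13 + 11 = 24.
No cover costs less than 24.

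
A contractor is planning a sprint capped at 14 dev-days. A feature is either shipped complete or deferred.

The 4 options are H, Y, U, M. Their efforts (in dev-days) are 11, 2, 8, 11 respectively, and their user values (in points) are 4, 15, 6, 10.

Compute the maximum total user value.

Allowing fractional choices, the relaxed optimum would be about 25.8, but features are indivisible.
H + Y: effort 11 + 2 = 13 ≤ 14, user value 4 + 15 = 19.
Y + M: effort 2 + 11 = 13 ≤ 14, user value 15 + 10 = 25.
Y + U: effort 2 + 8 = 10 ≤ 14, user value 15 + 6 = 21.
Best is Y and M with total user value 25.

25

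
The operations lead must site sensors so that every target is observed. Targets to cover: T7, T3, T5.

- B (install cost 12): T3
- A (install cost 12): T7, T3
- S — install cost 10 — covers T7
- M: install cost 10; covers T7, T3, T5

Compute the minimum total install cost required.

M alone covers T7, T3, T5 — every target.
Total install cost: 10.
No cover costs less than 10.

10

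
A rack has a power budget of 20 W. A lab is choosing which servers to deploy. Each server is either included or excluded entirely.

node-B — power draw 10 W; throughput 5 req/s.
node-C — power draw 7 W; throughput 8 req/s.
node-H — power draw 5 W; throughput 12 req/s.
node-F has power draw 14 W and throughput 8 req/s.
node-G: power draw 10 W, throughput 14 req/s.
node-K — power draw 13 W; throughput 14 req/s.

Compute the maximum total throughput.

Take node-H and node-G: power draw 5 + 10 = 15 ≤ 20, throughput 12 + 14 = 26.
No feasible combination exceeds this.

26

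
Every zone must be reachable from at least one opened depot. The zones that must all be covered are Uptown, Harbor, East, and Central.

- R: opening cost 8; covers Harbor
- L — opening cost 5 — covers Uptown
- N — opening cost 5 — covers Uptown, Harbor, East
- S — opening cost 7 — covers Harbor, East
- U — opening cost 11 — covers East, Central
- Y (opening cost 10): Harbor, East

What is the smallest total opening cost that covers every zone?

Choose N and U: together they cover Uptown, Harbor, East, Central — every zone.
Total opening cost: 5 + 11 = 16.
No cover costs less than 16.

16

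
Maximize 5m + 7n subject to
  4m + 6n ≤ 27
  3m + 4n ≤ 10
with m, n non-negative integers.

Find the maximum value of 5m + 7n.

17

The continuous relaxation peaks at (0, 2.5) with value 17.50; rounding to a feasible lattice point costs some objective.
(m,n)=(2,1): 4·2+6·1=14≤27, 3·2+4·1=10≤10, objective 17.
(m,n)=(3,0): 4·3+6·0=12≤27, 3·3+4·0=9≤10, objective 15.
(m,n)=(0,2): 4·0+6·2=12≤27, 3·0+4·2=8≤10, objective 14.
(m,n)=(1,1): 4·1+6·1=10≤27, 3·1+4·1=7≤10, objective 12.
Maximum is 17 at (m,n)=(2,1).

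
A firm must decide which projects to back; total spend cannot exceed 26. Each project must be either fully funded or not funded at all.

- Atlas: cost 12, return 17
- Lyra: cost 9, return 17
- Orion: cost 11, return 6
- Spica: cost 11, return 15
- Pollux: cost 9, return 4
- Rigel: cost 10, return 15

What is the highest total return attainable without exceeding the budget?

34

Take Atlas and Lyra: cost 12 + 9 = 21 ≤ 26, return 17 + 17 = 34.
No other feasible combination does better.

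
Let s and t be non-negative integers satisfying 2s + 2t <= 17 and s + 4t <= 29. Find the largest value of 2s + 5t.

37

(s,t)=(1,7) is feasible, giving 37.
(s,t)=(0,7) is feasible, giving 35.
(s,t)=(2,6) is feasible, giving 34.
The best lattice point is (1,7), giving 37.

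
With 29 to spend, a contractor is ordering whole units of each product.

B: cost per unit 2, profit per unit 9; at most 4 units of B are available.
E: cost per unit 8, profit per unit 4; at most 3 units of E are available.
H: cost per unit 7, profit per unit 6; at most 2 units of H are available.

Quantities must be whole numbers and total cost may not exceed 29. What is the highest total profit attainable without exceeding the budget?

Take 4×B and 2×H: cost 22 ≤ 29, profit 4·9 + 2·6 = 48.
B has the best ratio (9/2) and is taken to its limit of 4; remaining capacity is filled optimally with the others.

48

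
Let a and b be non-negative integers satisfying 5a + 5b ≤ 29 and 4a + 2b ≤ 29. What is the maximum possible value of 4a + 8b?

The continuous relaxation peaks at (0, 5.8) with value 46.40; rounding to a feasible lattice point costs some objective.
(a,b)=(0,5): 5·0+5·5=25≤29, 4·0+2·5=10≤29, objective 40.
(a,b)=(1,4): 5·1+5·4=25≤29, 4·1+2·4=12≤29, objective 36.
(a,b)=(0,4): 5·0+5·4=20≤29, 4·0+2·4=8≤29, objective 32.
The best lattice point is (0,5), giving 40.

40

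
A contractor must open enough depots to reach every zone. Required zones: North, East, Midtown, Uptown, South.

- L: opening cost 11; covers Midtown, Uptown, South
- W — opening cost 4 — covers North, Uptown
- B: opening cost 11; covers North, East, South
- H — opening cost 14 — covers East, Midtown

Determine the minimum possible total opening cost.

The greedy cost-per-new-zone heuristic would pick W, L, and B for 26, but a cheaper cover exists.
Choose L and B: together they cover North, East, Midtown, Uptown, South — every zone.
Total opening cost: 11 + 11 = 22.
No cover costs less than 22.

22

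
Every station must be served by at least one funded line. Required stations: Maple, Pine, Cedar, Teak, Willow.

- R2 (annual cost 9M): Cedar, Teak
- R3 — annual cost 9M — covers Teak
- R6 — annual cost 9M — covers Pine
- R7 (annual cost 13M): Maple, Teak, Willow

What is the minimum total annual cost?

Choose R2, R6, and R7: together they cover Maple, Pine, Cedar, Teak, Willow — every station.
Total annual cost: 9 + 9 + 13 = 31.
No cover costs less than 31.

31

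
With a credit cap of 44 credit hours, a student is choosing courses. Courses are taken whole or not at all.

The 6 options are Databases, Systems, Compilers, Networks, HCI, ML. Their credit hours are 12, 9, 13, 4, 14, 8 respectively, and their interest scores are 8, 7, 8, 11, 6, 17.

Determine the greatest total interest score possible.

44

Treat it as a binary knapsack problem.
Allowing fractional choices, the relaxed optimum would be about 49.8, but courses are indivisible.
Databases + Systems + Networks + ML: credit hours 12 + 9 + 4 + 8 = 33 ≤ 44, interest score 8 + 7 + 11 + 17 = 43.
Systems + Compilers + Networks + ML: credit hours 9 + 13 + 4 + 8 = 34 ≤ 44, interest score 7 + 8 + 11 + 17 = 43.
Databases + Compilers + Networks + ML: credit hours 12 + 13 + 4 + 8 = 37 ≤ 44, interest score 8 + 8 + 11 + 17 = 44.
Best is Databases, Compilers, Networks, and ML with total interest score 44.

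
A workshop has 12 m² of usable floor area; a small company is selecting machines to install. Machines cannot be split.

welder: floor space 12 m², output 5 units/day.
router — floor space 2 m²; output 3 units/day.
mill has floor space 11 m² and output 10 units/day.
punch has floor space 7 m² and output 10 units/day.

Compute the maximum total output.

punch: floor space 7 ≤ 12, output 10.
router + punch: floor space 2 + 7 = 9 ≤ 12, output 3 + 10 = 13.
mill: floor space 11 ≤ 12, output 10.
Best is router and punch with total output 13.

13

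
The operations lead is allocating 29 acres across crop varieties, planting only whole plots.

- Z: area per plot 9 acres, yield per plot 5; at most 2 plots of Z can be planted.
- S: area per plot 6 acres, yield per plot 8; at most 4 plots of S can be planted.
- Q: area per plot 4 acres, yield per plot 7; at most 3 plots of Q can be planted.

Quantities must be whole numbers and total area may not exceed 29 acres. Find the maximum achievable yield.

3×S and 2×Q: area 26 ≤ 29, yield 3·8 + 2·7 = 38.
4×S and 1×Q: area 28 ≤ 29, yield 4·8 + 1·7 = 39.
Best is 39.

39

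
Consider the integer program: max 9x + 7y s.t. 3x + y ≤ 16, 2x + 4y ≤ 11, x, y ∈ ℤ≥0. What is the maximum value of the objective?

The continuous relaxation peaks at (5.3, 0.1) with value 48.40; rounding to a feasible lattice point costs some objective.
(x,y)=(5,0): 3·5+1·0=15≤16, 2·5+4·0=10≤11, objective 45.
(x,y)=(4,0): 3·4+1·0=12≤16, 2·4+4·0=8≤11, objective 36.
Maximum is 45 at (x,y)=(5,0).

45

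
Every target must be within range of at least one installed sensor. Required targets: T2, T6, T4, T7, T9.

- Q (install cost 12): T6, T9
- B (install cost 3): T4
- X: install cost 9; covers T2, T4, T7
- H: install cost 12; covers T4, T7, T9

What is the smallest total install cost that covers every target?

21

Choose Q and X: together they cover T2, T6, T4, T7, T9 — every target.
Total install cost: 12 + 9 = 21.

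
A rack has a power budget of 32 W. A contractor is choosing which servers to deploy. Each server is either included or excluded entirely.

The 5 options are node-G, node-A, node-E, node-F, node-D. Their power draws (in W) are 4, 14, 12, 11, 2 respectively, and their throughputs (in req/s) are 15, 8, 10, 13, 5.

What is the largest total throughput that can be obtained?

Treat it as a binary knapsack problem.
node-G + node-E + node-F + node-D: power draw 4 + 12 + 11 + 2 = 29 ≤ 32, throughput 15 + 10 + 13 + 5 = 43.
node-G + node-E + node-F: power draw 4 + 12 + 11 = 27 ≤ 32, throughput 15 + 10 + 13 = 38.
node-G + node-A + node-F + node-D: power draw 4 + 14 + 11 + 2 = 31 ≤ 32, throughput 15 + 8 + 13 + 5 = 41.
Best is node-G, node-E, node-F, and node-D with total throughput 43.

43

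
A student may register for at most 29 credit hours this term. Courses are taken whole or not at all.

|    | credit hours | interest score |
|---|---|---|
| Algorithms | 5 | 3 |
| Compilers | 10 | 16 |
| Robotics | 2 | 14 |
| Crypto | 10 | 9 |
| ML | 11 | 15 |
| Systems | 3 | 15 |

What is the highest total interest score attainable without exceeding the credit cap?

Allowing fractional choices, the relaxed optimum would be about 62.7, but courses are indivisible.
Compilers + Robotics + ML + Systems: credit hours 10 + 2 + 11 + 3 = 26 ≤ 29, interest score 16 + 14 + 15 + 15 = 60.
Compilers + Robotics + Crypto + Systems: credit hours 10 + 2 + 10 + 3 = 25 ≤ 29, interest score 16 + 14 + 9 + 15 = 54.
Robotics + Crypto + ML + Systems: credit hours 2 + 10 + 11 + 3 = 26 ≤ 29, interest score 14 + 9 + 15 + 15 = 53.
Best is Compilers, Robotics, ML, and Systems with total interest score 60.

60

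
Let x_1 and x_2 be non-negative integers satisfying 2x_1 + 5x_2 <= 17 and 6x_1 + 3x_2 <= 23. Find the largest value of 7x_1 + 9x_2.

34

(x_1,x_2)=(1,3): 2·1+5·3=17≤17, 6·1+3·3=15≤23, objective 34.
(x_1,x_2)=(2,2): 2·2+5·2=14≤17, 6·2+3·2=18≤23, objective 32.
(x_1,x_2)=(3,1): 2·3+5·1=11≤17, 6·3+3·1=21≤23, objective 30.
Maximum is 34 at (x_1,x_2)=(1,3).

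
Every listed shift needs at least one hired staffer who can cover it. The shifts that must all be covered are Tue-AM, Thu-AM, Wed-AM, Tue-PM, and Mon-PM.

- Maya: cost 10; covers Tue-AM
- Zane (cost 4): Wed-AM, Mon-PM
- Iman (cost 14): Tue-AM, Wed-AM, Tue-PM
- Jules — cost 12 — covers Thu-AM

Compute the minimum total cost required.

30

Choose Zane, Iman, and Jules: together they cover Tue-AM, Thu-AM, Wed-AM, Tue-PM, Mon-PM — every shift.
Total cost: 4 + 14 + 12 = 30.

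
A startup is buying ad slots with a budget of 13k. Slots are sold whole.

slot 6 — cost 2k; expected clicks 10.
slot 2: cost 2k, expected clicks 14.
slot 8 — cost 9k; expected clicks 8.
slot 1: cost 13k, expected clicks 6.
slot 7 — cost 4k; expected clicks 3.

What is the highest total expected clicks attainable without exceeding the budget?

Take slot 6, slot 2, and slot 8: cost 2 + 2 + 9 = 13 ≤ 13, expected clicks 10 + 14 + 8 = 32.
No other feasible combination does better.

32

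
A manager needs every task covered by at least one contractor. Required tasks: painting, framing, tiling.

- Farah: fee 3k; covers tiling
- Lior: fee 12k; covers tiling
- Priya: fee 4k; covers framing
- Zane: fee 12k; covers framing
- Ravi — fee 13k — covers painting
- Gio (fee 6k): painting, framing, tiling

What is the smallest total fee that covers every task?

Gio alone covers painting, framing, tiling — every task.
Total fee: 6.
No cover costs less than 6.

6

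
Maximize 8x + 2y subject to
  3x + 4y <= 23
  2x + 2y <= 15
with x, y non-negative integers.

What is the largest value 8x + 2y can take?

The continuous relaxation peaks at (7.5, 0) with value 60.00; rounding to a feasible lattice point costs some objective.
(x,y)=(7,0): 3·7+4·0=21≤23, 2·7+2·0=14≤15, objective 56.
(x,y)=(6,1): 3·6+4·1=22≤23, 2·6+2·1=14≤15, objective 50.
(x,y)=(6,0): 3·6+4·0=18≤23, 2·6+2·0=12≤15, objective 48.
The best lattice point is (7,0), giving 56.

56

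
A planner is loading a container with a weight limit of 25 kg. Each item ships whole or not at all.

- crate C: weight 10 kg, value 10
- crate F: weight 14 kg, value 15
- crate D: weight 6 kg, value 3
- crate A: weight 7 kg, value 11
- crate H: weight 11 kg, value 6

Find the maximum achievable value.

This is an integer program with binary decision variables.
Allowing fractional choices, the relaxed optimum would be about 30.0, but items are indivisible.
crate C + crate F: weight 10 + 14 = 24 ≤ 25, value 10 + 15 = 25.
crate C + crate D + crate A: weight 10 + 6 + 7 = 23 ≤ 25, value 10 + 3 + 11 = 24.
crate F + crate A: weight 14 + 7 = 21 ≤ 25, value 15 + 11 = 26.
Best is crate F and crate A with total value 26.

26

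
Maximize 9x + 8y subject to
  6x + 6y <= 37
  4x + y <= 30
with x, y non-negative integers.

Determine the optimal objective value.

54

The continuous relaxation peaks at (6.17, 0) with value 55.50; rounding to a feasible lattice point costs some objective.
(x,y)=(6,0): 6·6+6·0=36≤37, 4·6+1·0=24≤30, objective 54.
(x,y)=(5,1): 6·5+6·1=36≤37, 4·5+1·1=21≤30, objective 53.
(x,y)=(5,0): 6·5+6·0=30≤37, 4·5+1·0=20≤30, objective 45.
The best lattice point is (6,0), giving 54.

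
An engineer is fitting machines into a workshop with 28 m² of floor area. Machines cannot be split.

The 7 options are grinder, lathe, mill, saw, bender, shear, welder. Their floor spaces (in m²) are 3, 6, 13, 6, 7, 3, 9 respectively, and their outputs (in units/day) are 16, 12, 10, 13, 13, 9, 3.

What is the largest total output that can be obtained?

63

grinder + lathe + saw + bender + shear: floor space 3 + 6 + 6 + 7 + 3 = 25 ≤ 28, output 16 + 12 + 13 + 13 + 9 = 63.
grinder + lathe + saw + bender: floor space 3 + 6 + 6 + 7 = 22 ≤ 28, output 16 + 12 + 13 + 13 = 54.
grinder + saw + bender + shear + welder: floor space 3 + 6 + 7 + 3 + 9 = 28 ≤ 28, output 16 + 13 + 13 + 9 + 3 = 54.
Best is grinder, lathe, saw, bender, and shear with total output 63.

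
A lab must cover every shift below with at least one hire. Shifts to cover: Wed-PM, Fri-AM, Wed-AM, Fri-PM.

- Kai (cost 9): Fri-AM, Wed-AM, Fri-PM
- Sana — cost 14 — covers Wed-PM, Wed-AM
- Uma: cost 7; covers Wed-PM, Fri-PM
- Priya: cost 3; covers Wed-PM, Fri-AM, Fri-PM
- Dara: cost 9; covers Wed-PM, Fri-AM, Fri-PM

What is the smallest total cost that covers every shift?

12

Choose Kai and Priya: together they cover Wed-PM, Fri-AM, Wed-AM, Fri-PM — every shift.
Total cost: 9 + 3 = 12.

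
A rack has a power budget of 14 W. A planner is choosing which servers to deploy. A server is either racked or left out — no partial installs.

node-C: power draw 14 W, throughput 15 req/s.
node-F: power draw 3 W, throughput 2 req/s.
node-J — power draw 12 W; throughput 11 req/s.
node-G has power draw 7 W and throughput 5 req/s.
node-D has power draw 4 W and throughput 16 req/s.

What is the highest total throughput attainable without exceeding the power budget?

Allowing fractional choices, the relaxed optimum would be about 26.7, but servers are indivisible.
node-F + node-G + node-D: power draw 3 + 7 + 4 = 14 ≤ 14, throughput 2 + 5 + 16 = 23.
node-G + node-D: power draw 7 + 4 = 11 ≤ 14, throughput 5 + 16 = 21.
node-F + node-D: power draw 3 + 4 = 7 ≤ 14, throughput 2 + 16 = 18.
Best is node-F, node-G, and node-D with total throughput 23.

23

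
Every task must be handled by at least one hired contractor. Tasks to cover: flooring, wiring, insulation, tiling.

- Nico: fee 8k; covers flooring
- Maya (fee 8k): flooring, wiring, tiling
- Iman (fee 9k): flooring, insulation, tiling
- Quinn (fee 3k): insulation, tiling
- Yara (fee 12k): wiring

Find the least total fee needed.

11

Choose Maya and Quinn: together they cover flooring, wiring, insulation, tiling — every task.
Total fee: 8 + 3 = 11.
No cover costs less than 11.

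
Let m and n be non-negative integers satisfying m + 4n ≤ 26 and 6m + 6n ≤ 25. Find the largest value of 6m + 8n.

The continuous relaxation peaks at (0, 4.17) with value 33.33; rounding to a feasible lattice point costs some objective.
(m,n)=(0,4): 1·0+4·4=16≤26, 6·0+6·4=24≤25, objective 32.
(m,n)=(1,3): 1·1+4·3=13≤26, 6·1+6·3=24≤25, objective 30.
(m,n)=(0,3): 1·0+4·3=12≤26, 6·0+6·3=18≤25, objective 24.
Maximum is 32 at (m,n)=(0,4).

32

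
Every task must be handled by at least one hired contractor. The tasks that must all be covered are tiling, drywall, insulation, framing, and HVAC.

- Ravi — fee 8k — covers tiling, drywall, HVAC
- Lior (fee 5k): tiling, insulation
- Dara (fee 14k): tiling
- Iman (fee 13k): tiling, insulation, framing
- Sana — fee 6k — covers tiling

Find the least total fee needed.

The greedy cost-per-new-task heuristic would pick Lior, Ravi, and Iman for 26, but a cheaper cover exists.
Choose Ravi and Iman: together they cover tiling, drywall, insulation, framing, HVAC — every task.
Total fee: 8 + 13 = 21.
No cover costs less than 21.

21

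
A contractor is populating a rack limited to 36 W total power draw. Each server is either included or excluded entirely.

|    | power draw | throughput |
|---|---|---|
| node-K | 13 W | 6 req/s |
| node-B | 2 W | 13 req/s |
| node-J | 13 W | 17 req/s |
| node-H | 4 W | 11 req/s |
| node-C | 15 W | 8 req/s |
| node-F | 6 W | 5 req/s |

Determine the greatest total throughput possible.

49

This is a 0-1 knapsack instance.
Allowing fractional choices, the relaxed optimum would be about 51.9, but servers are indivisible.
node-B + node-J + node-H + node-C: power draw 2 + 13 + 4 + 15 = 34 ≤ 36, throughput 13 + 17 + 11 + 8 = 49.
node-B + node-J + node-H + node-F: power draw 2 + 13 + 4 + 6 = 25 ≤ 36, throughput 13 + 17 + 11 + 5 = 46.
node-K + node-B + node-J + node-H: power draw 13 + 2 + 13 + 4 = 32 ≤ 36, throughput 6 + 13 + 17 + 11 = 47.
Best is node-B, node-J, node-H, and node-C with total throughput 49.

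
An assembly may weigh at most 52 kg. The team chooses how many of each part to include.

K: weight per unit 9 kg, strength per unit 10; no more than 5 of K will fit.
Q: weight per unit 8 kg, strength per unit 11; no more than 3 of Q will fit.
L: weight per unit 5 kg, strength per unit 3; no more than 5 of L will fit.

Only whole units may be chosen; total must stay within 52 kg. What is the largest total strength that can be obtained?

63

Take 3×K and 3×Q: weight 51 ≤ 52, strength 3·10 + 3·11 = 63.
Q has the best ratio (11/8) and is taken to its limit of 3; remaining capacity is filled optimally with the others.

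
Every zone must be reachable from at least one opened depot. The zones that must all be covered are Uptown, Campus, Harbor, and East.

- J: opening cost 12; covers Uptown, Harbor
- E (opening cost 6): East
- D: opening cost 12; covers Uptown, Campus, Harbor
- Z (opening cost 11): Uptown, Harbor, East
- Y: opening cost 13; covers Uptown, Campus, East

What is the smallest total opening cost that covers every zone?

This is an integer covering problem.
The greedy cost-per-new-zone heuristic would pick Z and D for 23, but a cheaper cover exists.
Choose E and D: together they cover Uptown, Campus, Harbor, East — every zone.
Total opening cost: 6 + 12 = 18.
No cover costs less than 18.

18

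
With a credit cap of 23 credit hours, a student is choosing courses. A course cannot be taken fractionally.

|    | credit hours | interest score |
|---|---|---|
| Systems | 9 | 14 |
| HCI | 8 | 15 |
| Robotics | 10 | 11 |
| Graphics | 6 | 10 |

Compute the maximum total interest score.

Treat it as a binary knapsack problem.
Take Systems, HCI, and Graphics: credit hours 9 + 8 + 6 = 23 ≤ 23, interest score 14 + 15 + 10 = 39.
No other feasible combination does better.

39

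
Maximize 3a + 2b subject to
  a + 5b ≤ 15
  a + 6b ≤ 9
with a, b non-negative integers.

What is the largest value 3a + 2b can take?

27

(a,b)=(9,0) is feasible, giving 27.
(a,b)=(8,0) is feasible, giving 24.
Maximum is 27 at (a,b)=(9,0).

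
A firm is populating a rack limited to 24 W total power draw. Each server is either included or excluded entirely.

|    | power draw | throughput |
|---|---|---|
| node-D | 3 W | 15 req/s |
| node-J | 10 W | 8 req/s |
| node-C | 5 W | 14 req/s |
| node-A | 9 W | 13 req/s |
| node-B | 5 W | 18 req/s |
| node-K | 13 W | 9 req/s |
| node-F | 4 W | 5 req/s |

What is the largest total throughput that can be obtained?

This is an integer program with binary decision variables.
Allowing fractional choices, the relaxed optimum would be about 62.5, but servers are indivisible.
node-D + node-C + node-A + node-B: power draw 3 + 5 + 9 + 5 = 22 ≤ 24, throughput 15 + 14 + 13 + 18 = 60.
node-D + node-C + node-B + node-F: power draw 3 + 5 + 5 + 4 = 17 ≤ 24, throughput 15 + 14 + 18 + 5 = 52.
node-D + node-J + node-C + node-B: power draw 3 + 10 + 5 + 5 = 23 ≤ 24, throughput 15 + 8 + 14 + 18 = 55.
Best is node-D, node-C, node-A, and node-B with total throughput 60.

60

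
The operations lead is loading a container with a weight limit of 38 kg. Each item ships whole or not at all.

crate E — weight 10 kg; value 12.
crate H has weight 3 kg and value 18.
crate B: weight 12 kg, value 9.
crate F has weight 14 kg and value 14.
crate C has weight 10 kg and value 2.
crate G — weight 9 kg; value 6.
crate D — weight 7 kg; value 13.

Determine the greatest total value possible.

57

This is a 0-1 knapsack instance.
crate E + crate H + crate F + crate D: weight 10 + 3 + 14 + 7 = 34 ≤ 38, value 12 + 18 + 14 + 13 = 57.
crate H + crate B + crate F + crate D: weight 3 + 12 + 14 + 7 = 36 ≤ 38, value 18 + 9 + 14 + 13 = 54.
crate E + crate H + crate B + crate D: weight 10 + 3 + 12 + 7 = 32 ≤ 38, value 12 + 18 + 9 + 13 = 52.
Best is crate E, crate H, crate F, and crate D with total value 57.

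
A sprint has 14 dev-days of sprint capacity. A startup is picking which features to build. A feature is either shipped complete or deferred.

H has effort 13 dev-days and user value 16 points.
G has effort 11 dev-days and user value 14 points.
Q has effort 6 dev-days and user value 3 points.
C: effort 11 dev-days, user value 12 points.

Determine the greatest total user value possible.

16

H: effort 13 ≤ 14, user value 16.
G: effort 11 ≤ 14, user value 14.
Best is H with total user value 16.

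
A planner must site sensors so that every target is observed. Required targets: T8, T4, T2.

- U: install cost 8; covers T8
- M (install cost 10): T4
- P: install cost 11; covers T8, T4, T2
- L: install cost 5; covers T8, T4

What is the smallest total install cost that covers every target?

This is a weighted set-cover instance.
The greedy cost-per-new-target heuristic would pick L and P for 16, but a cheaper cover exists.
P alone covers T8, T4, T2 — every target.
Total install cost: 11.
No cover costs less than 11.

11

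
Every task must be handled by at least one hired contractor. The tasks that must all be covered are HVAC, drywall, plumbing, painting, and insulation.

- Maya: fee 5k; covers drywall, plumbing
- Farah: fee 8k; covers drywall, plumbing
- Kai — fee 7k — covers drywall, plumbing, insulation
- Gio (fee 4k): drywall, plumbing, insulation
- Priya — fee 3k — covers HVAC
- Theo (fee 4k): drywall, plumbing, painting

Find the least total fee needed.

This is an integer covering problem.
Choose Gio, Priya, and Theo: together they cover HVAC, drywall, plumbing, painting, insulation — every task.
Total fee: 4 + 3 + 4 = 11.
No cover costs less than 11.

11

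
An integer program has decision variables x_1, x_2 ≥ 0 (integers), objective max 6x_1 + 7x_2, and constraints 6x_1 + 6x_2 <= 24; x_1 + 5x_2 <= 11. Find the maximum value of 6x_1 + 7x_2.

25

(x_1,x_2)=(3,1): 6·3+6·1=24≤24, 1·3+5·1=8≤11, objective 25.
(x_1,x_2)=(4,0): 6·4+6·0=24≤24, 1·4+5·0=4≤11, objective 24.
(x_1,x_2)=(1,2): 6·1+6·2=18≤24, 1·1+5·2=11≤11, objective 20.
Maximum is 25 at (x_1,x_2)=(3,1).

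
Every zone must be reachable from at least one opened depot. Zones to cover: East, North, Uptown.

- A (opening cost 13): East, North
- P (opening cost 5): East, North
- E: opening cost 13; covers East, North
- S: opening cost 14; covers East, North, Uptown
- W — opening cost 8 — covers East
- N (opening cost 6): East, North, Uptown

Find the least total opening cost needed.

N alone covers East, North, Uptown — every zone.
Total opening cost: 6.
No cover costs less than 6.

6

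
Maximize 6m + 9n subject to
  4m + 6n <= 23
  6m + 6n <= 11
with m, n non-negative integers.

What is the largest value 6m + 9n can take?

The continuous relaxation peaks at (0, 1.83) with value 16.50; rounding to a feasible lattice point costs some objective.
(m,n)=(0,1) is feasible, giving 9.
(m,n)=(1,0) is feasible, giving 6.
(m,n)=(0,0) is feasible, giving 0.
Maximum is 9 at (m,n)=(0,1).

9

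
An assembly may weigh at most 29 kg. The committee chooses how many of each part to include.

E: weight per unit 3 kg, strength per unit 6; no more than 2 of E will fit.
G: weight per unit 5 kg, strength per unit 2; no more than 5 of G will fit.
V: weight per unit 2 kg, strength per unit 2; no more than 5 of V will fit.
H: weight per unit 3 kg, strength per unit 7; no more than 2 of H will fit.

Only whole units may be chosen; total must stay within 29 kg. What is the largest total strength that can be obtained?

H has the best ratio (7/3); taking only H gives at most 2×7 = 14 (stopped by the supply cap of 2).
Mixing does better — 2×E, 1×G, 5×V, and 2×H: weight 27 ≤ 29, strength 2·6 + 1·2 + 5·2 + 2·7 = 38.

38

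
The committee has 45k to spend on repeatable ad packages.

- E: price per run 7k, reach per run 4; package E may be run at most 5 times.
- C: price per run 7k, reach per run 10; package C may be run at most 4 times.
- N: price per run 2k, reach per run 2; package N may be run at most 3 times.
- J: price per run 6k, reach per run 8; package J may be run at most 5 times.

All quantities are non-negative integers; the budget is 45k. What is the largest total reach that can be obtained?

62

3×C and 4×J: price 45 ≤ 45, reach 3·10 + 4·8 = 62.
2×C and 5×J: price 44 ≤ 45, reach 2·10 + 5·8 = 60.
Best is 62.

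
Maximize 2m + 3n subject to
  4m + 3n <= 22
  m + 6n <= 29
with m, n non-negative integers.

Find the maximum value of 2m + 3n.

16

The continuous relaxation peaks at (2.14, 4.48) with value 17.71; rounding to a feasible lattice point costs some objective.
(m,n)=(2,4) is feasible, giving 16.
(m,n)=(3,3) is feasible, giving 15.
(m,n)=(1,4) is feasible, giving 14.
No feasible integer point exceeds 16.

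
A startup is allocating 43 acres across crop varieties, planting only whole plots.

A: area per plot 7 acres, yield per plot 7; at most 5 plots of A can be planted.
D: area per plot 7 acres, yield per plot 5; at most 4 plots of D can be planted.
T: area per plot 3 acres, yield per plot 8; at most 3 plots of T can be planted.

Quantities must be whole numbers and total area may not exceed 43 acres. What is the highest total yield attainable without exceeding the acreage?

52

T has the best ratio (8/3); taking only T gives at most 3×8 = 24 (stopped by the supply cap of 3).
Mixing does better — 4×A and 3×T: area 37 ≤ 43, yield 4·7 + 3·8 = 52.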